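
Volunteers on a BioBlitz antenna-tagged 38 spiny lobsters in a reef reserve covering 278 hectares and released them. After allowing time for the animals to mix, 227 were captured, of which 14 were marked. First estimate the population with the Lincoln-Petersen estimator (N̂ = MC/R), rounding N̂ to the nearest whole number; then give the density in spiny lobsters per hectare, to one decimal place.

density ≈ 2.2 spiny lobsters per hectare

N̂ = 38·227/14 = 8626/14 ≈ 616.1 → 616
Density = N̂ / area = 616 / 278 ≈ 2.22 → 2.2 per hectare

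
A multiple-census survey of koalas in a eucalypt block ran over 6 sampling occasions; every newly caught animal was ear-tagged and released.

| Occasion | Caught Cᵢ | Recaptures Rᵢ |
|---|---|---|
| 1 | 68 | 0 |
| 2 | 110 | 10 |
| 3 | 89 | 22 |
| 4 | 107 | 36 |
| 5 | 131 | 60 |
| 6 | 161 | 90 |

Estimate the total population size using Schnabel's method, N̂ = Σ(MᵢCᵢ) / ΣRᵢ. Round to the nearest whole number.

Marked at large before each occasion: Mᵢ = Σⱼ<ᵢ (Cⱼ − Rⱼ) → M1=0, M2=68, M3=168, M4=235, M5=306, M6=377
Σ MᵢCᵢ = 0·68 + 68·110 + 168·89 + 235·107 + 306·131 + 377·161 = 0 + 7480 + 14952 + 25145 + 40086 + 60697 = 148360
Σ Rᵢ = 0 + 10 + 22 + 36 + 60 + 90 = 218
N̂ = 148360 / 218 ≈ 680.6 → 681

N ≈ 681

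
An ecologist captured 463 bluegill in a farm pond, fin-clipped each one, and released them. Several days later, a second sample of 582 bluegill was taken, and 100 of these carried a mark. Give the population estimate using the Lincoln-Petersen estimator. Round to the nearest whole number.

N ≈ 2695

N = (463 × 582) / 100 = 269466 / 100 ≈ 2694.7 → 2695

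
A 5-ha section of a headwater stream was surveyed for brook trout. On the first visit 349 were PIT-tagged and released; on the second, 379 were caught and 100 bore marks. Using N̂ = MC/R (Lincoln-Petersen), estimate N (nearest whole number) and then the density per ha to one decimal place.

N̂ = 349·379/100 = 132271/100 ≈ 1322.7 → 1323
Density = N̂ / area = 1323 / 5 ≈ 264.60 → 264.6 per ha

density ≈ 264.6 brook trout per ha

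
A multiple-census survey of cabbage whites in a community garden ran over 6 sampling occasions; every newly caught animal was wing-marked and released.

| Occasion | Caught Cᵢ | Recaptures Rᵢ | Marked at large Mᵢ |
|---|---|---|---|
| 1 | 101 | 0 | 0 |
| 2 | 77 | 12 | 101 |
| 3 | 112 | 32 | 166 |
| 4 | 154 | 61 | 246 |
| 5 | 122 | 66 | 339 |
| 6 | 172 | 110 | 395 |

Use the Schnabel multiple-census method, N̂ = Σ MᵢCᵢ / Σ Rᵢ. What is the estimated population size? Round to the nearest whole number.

Σ MᵢCᵢ = 0·101 + 101·77 + 166·112 + 246·154 + 339·122 + 395·172 = 0 + 7777 + 18592 + 37884 + 41358 + 67940 = 173551
Σ Rᵢ = 0 + 12 + 32 + 61 + 66 + 110 = 281
N̂ = 173551 / 281 ≈ 617.6 → 618

N ≈ 618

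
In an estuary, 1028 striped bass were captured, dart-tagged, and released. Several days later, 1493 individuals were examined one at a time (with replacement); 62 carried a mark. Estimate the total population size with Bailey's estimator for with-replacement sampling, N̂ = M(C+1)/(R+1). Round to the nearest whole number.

N̂ = 1028·(1493+1)/(62+1) = 1028·1494/63 = 1535832/63 ≈ 24378.3 → 24378

N ≈ 24,378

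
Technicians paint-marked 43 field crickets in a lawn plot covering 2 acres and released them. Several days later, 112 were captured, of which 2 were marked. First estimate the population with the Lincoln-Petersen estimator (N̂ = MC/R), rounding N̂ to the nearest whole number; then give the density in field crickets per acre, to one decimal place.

N̂ = 43·112/2 = 4816/2 = 2408
Density = N̂ / area = 2408 / 2 = 1204.0 per acre

density ≈ 1204.0 field crickets per acre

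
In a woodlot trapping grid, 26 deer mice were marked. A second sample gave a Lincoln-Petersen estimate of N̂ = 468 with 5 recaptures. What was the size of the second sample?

C = 90

From N = M·C/R: C = N·R / M = 468·5 / 26 = 2340 / 26 = 90.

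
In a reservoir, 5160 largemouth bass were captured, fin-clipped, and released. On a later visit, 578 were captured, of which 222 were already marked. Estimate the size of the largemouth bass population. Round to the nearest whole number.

N = (5160 × 578) / 222 = 2982480 / 222 ≈ 13434.6 → 13435

N ≈ 13,435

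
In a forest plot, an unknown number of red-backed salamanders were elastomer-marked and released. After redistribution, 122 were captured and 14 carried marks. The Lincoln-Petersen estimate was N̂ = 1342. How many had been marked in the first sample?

M = 154

From N = M·C/R: M = N·R / C = 1342·14 / 122 = 18788 / 122 = 154.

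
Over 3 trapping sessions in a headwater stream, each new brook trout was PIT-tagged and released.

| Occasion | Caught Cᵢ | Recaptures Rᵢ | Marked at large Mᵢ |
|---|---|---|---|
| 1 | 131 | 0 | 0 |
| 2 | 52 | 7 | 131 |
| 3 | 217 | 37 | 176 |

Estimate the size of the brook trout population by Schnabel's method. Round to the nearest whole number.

Σ MᵢCᵢ = 0·131 + 131·52 + 176·217 = 0 + 6812 + 38192 = 45004
Σ Rᵢ = 0 + 7 + 37 = 44
N̂ = 45004 / 44 ≈ 1022.8 → 1023

N ≈ 1023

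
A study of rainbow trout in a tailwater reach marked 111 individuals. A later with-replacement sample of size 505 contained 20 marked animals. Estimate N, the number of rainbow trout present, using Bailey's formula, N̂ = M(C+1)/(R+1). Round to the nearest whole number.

N̂ = 111·(505+1)/(20+1) = 111·506/21 = 56166/21 ≈ 2674.6 → 2675

N ≈ 2675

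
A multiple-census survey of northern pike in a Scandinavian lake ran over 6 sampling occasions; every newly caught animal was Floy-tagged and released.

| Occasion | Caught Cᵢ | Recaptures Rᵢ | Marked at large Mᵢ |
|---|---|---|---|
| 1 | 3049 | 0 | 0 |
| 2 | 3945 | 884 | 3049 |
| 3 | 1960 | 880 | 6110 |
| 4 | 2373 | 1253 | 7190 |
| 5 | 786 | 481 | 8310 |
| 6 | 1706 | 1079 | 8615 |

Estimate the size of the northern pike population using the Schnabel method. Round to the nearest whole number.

N ≈ 13,610

Σ MᵢCᵢ = 0·3049 + 3049·3945 + 6110·1960 + 7190·2373 + 8310·786 + 8615·1706 = 0 + 12028305 + 11975600 + 17061870 + 6531660 + 14697190 = 62294625
Σ Rᵢ = 0 + 884 + 880 + 1253 + 481 + 1079 = 4577
N̂ = 62294625 / 4577 ≈ 13610.4 → 13610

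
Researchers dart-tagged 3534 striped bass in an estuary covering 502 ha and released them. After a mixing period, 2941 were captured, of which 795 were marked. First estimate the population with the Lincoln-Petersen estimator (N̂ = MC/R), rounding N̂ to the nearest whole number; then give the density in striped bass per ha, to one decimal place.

N̂ = 3534·2941/795 = 10393494/795 ≈ 13073.6 → 13074
Density = N̂ / area = 13074 / 502 ≈ 26.04 → 26.0 per ha

density ≈ 26.0 striped bass per ha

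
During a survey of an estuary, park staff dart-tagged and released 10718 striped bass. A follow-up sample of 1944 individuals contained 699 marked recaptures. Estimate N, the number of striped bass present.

The marked fraction in the recapture sample should equal the marked fraction in the population: 699/1944 = 10718/N.
N = (10718 × 1944) / 699 = 20835792 / 699 = 29808

N = 29,808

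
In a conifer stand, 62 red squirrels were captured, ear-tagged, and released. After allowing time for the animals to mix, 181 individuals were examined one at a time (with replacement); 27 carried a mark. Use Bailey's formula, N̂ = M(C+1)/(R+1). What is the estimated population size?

N = 403

N̂ = 62·(181+1)/(27+1) = 62·182/28 = 11284/28 = 403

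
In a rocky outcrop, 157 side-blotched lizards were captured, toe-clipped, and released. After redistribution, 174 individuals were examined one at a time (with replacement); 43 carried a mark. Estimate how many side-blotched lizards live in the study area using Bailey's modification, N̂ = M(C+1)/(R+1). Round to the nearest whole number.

N̂ = 157·(174+1)/(43+1) = 157·175/44 = 27475/44 ≈ 624.4 → 624

N ≈ 624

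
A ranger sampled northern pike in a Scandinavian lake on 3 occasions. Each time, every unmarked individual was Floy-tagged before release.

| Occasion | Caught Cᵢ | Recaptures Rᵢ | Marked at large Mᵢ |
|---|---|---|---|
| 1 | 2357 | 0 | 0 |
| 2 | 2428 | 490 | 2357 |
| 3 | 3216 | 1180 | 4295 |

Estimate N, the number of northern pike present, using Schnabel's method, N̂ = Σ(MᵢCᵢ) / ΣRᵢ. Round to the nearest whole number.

Σ MᵢCᵢ = 0·2357 + 2357·2428 + 4295·3216 = 0 + 5722796 + 13812720 = 19535516
Σ Rᵢ = 0 + 490 + 1180 = 1670
N̂ = 19535516 / 1670 ≈ 11697.9 → 11698

N ≈ 11,698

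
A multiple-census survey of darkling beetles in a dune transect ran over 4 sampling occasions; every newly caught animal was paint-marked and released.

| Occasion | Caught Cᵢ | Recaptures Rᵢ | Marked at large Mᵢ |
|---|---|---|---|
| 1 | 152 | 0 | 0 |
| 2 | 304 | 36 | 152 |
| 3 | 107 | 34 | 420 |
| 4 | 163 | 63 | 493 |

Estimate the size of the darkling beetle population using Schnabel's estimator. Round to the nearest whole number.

N ≈ 1290

Σ MᵢCᵢ = 0·152 + 152·304 + 420·107 + 493·163 = 0 + 46208 + 44940 + 80359 = 171507
Σ Rᵢ = 0 + 36 + 34 + 63 = 133
N̂ = 171507 / 133 ≈ 1289.5 → 1290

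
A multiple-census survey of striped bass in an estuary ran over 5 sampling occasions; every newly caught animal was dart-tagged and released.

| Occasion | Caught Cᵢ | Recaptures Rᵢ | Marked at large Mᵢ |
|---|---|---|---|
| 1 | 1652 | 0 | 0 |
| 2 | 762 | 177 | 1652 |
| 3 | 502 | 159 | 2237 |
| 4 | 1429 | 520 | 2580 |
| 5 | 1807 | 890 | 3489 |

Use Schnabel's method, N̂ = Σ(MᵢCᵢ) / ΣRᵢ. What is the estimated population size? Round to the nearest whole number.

Σ MᵢCᵢ = 0·1652 + 1652·762 + 2237·502 + 2580·1429 + 3489·1807 = 0 + 1258824 + 1122974 + 3686820 + 6304623 = 12373241
Σ Rᵢ = 0 + 177 + 159 + 520 + 890 = 1746
N̂ = 12373241 / 1746 ≈ 7086.6 → 7087

N ≈ 7087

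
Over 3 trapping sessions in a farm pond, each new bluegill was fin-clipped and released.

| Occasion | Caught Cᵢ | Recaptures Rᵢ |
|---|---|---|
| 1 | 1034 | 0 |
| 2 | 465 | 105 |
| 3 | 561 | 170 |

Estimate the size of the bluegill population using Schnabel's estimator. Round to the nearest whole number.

N ≈ 4592

Marked at large before each occasion: Mᵢ = Σⱼ<ᵢ (Cⱼ − Rⱼ) → M1=0, M2=1034, M3=1394
Σ MᵢCᵢ = 0·1034 + 1034·465 + 1394·561 = 0 + 480810 + 782034 = 1262844
Σ Rᵢ = 0 + 105 + 170 = 275
N̂ = 1262844 / 275 ≈ 4592.2 → 4592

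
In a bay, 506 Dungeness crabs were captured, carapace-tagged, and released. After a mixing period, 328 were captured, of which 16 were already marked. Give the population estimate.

N = (506 × 328) / 16 = 165968 / 16 = 10373

N = 10,373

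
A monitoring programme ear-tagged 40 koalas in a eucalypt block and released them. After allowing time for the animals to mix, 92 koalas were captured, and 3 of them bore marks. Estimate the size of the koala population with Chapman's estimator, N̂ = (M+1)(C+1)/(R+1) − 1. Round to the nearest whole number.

N̂ = (40+1)(92+1)/(3+1) − 1 = 41·93/4 − 1
= 3813/4 − 1 ≈ 953.2 − 1 ≈ 952.2 → 952

N ≈ 952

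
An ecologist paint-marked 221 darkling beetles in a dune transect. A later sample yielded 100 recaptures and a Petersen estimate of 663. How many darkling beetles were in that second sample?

C = 300

From N = M·C/R: C = N·R / M = 663·100 / 221 = 66300 / 221 = 300.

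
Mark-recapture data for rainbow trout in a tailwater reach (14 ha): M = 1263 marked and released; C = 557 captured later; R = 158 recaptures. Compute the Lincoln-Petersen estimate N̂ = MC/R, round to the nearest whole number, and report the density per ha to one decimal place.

density ≈ 318.0 rainbow trout per ha

N̂ = 1263·557/158 = 703491/158 ≈ 4452.47 → 4452
Density = N̂ / area = 4452 / 14 = 318.0 per ha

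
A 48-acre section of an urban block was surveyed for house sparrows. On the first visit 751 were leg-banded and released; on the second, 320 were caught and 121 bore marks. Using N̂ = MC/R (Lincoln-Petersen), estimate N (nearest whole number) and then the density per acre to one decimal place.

N̂ = 751·320/121 = 240320/121 ≈ 1986.1 → 1986
Density = N̂ / area = 1986 / 48 ≈ 41.38 → 41.4 per acre

density ≈ 41.4 house sparrows per acre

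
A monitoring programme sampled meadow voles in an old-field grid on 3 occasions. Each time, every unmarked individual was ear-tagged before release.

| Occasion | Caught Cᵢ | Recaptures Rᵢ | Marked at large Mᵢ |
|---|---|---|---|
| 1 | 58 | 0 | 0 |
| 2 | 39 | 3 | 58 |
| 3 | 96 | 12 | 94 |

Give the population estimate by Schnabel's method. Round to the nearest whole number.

Σ MᵢCᵢ = 0·58 + 58·39 + 94·96 = 0 + 2262 + 9024 = 11286
Σ Rᵢ = 0 + 3 + 12 = 15
N̂ = 11286 / 15 ≈ 752.4 → 752

N ≈ 752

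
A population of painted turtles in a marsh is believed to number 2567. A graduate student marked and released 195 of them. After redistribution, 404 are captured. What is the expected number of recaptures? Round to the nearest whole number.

Expected recaptures E[R] = M·C / N.
E[R] = 195 × 404 / 2567 = 78780 / 2567 ≈ 30.7 → 31

expected recaptures ≈ 31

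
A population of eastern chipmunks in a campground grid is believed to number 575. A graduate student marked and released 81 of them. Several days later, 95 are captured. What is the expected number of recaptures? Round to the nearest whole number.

expected recaptures ≈ 13

The marked fraction of the population is 81/575, so in a sample of 95 expect C·(M/N) marked.
E[R] = 81 × 95 / 575 = 7695 / 575 ≈ 13.4 → 13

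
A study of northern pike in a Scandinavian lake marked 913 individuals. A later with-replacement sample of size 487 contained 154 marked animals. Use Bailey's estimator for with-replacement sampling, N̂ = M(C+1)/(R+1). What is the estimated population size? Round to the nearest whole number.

N̂ = 913·(487+1)/(154+1) = 913·488/155 = 445544/155 ≈ 2874.48 → 2874

N ≈ 2874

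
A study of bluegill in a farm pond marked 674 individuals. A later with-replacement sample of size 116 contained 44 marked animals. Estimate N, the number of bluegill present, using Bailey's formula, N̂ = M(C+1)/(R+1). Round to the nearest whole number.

N̂ = 674·(116+1)/(44+1) = 674·117/45 = 78858/45 ≈ 1752.4 → 1752

N ≈ 1752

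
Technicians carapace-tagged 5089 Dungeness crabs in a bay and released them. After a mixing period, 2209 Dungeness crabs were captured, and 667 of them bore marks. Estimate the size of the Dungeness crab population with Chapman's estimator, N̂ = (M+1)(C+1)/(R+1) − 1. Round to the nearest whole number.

N ≈ 16,839

N̂ = (5089+1)(2209+1)/(667+1) − 1 = 5090·2210/668 − 1
= 11248900/668 − 1 ≈ 16839.7 − 1 ≈ 16838.7 → 16839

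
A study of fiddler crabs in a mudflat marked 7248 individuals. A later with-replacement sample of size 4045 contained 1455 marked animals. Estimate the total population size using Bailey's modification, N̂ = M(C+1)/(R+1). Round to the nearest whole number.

N ≈ 20,141

N̂ = 7248·(4045+1)/(1455+1) = 7248·4046/1456 = 29325408/1456 ≈ 20141.1 → 20141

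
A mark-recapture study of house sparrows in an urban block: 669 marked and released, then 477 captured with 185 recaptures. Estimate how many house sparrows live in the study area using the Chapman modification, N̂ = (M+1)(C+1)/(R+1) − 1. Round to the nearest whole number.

N ≈ 1721

N̂ = (669+1)(477+1)/(185+1) − 1 = 670·478/186 − 1
= 320260/186 − 1 ≈ 1721.8 − 1 ≈ 1720.8 → 1721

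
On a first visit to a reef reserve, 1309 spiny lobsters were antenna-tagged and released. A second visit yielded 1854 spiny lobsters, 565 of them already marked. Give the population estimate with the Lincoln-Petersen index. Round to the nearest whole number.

N ≈ 4295

The marked fraction in the recapture sample should equal the marked fraction in the population: 565/1854 = 1309/N.
N = (1309 × 1854) / 565 = 2426886 / 565 ≈ 4295.4 → 4295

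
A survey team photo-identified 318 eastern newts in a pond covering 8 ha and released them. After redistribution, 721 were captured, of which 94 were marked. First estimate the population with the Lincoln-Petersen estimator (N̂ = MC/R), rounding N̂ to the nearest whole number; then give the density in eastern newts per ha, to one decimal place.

density ≈ 304.9 eastern newts per ha

N̂ = 318·721/94 = 229278/94 ≈ 2439.1 → 2439
Density = N̂ / area = 2439 / 8 ≈ 304.88 → 304.9 per ha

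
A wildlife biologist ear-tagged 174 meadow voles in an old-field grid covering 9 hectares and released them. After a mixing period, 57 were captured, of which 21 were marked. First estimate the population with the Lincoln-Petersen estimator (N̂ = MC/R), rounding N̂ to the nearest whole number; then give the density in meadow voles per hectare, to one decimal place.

N̂ = 174·57/21 = 9918/21 ≈ 472.3 → 472
Density = N̂ / area = 472 / 9 ≈ 52.44 → 52.4 per hectare

density ≈ 52.4 meadow voles per hectare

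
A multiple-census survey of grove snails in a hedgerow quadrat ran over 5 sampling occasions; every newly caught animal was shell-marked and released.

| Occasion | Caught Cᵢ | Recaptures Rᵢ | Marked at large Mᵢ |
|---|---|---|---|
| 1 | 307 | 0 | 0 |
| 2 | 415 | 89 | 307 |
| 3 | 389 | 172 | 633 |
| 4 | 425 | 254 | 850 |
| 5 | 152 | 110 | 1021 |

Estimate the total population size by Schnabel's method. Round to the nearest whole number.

Σ MᵢCᵢ = 0·307 + 307·415 + 633·389 + 850·425 + 1021·152 = 0 + 127405 + 246237 + 361250 + 155192 = 890084
Σ Rᵢ = 0 + 89 + 172 + 254 + 110 = 625
N̂ = 890084 / 625 ≈ 1424.1 → 1424

N ≈ 1424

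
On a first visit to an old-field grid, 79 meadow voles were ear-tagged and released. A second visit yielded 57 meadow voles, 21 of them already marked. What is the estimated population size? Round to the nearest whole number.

N = (79 × 57) / 21 = 4503 / 21 ≈ 214.4 → 214

N ≈ 214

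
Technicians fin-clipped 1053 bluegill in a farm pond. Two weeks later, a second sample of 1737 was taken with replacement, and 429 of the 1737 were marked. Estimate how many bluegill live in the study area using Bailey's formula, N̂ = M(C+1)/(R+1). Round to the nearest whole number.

N ≈ 4256

N̂ = 1053·(1737+1)/(429+1) = 1053·1738/430 = 1830114/430 ≈ 4256.1 → 4256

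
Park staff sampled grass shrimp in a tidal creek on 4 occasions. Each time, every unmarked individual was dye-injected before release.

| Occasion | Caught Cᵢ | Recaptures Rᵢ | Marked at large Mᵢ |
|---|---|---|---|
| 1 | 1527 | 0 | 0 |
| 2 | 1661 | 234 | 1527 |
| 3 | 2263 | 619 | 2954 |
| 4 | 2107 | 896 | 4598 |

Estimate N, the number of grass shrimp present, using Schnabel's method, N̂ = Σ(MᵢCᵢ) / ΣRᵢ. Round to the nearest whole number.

Σ MᵢCᵢ = 0·1527 + 1527·1661 + 2954·2263 + 4598·2107 = 0 + 2536347 + 6684902 + 9687986 = 18909235
Σ Rᵢ = 0 + 234 + 619 + 896 = 1749
N̂ = 18909235 / 1749 ≈ 10811.46 → 10811

N ≈ 10,811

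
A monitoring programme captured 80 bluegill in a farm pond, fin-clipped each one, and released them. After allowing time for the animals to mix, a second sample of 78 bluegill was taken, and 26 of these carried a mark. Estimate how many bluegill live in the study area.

N = 240

N = (80 × 78) / 26 = 6240 / 26 = 240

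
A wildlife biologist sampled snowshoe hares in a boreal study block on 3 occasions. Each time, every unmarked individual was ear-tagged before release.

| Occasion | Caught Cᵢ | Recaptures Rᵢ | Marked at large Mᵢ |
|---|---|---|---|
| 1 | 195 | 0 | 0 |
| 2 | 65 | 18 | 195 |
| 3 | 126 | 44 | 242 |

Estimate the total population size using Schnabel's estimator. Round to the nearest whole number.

N ≈ 696

Σ MᵢCᵢ = 0·195 + 195·65 + 242·126 = 0 + 12675 + 30492 = 43167
Σ Rᵢ = 0 + 18 + 44 = 62
N̂ = 43167 / 62 ≈ 696.2 → 696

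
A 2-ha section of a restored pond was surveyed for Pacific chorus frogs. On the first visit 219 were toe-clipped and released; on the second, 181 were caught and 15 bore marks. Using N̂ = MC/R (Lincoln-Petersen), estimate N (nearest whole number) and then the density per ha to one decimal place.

N̂ = 219·181/15 = 39639/15 ≈ 2642.6 → 2643
Density = N̂ / area = 2643 / 2 ≈ 1321.50 → 1321.5 per ha

density ≈ 1321.5 Pacific chorus frogs per ha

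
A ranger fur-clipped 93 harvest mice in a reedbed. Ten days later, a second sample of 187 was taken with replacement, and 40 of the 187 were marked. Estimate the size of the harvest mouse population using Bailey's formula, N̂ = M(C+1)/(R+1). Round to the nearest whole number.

N ≈ 426

N̂ = 93·(187+1)/(40+1) = 93·188/41 = 17484/41 ≈ 426.4 → 426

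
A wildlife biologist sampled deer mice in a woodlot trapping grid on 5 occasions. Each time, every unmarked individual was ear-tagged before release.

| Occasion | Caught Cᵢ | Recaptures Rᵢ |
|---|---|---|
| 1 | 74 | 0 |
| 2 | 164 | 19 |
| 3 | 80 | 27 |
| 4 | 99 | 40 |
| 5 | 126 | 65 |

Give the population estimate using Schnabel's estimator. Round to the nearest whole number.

Marked at large before each occasion: Mᵢ = Σⱼ<ᵢ (Cⱼ − Rⱼ) → M1=0, M2=74, M3=219, M4=272, M5=331
Σ MᵢCᵢ = 0·74 + 74·164 + 219·80 + 272·99 + 331·126 = 0 + 12136 + 17520 + 26928 + 41706 = 98290
Σ Rᵢ = 0 + 19 + 27 + 40 + 65 = 151
N̂ = 98290 / 151 ≈ 650.9 → 651

N ≈ 651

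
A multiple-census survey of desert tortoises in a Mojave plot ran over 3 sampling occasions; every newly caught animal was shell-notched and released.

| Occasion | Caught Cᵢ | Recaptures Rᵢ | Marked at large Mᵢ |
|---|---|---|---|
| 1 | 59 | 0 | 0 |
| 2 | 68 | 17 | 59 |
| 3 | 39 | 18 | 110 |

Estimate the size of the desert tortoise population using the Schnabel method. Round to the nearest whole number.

N ≈ 237

Σ MᵢCᵢ = 0·59 + 59·68 + 110·39 = 0 + 4012 + 4290 = 8302
Σ Rᵢ = 0 + 17 + 18 = 35
N̂ = 8302 / 35 ≈ 237.2 → 237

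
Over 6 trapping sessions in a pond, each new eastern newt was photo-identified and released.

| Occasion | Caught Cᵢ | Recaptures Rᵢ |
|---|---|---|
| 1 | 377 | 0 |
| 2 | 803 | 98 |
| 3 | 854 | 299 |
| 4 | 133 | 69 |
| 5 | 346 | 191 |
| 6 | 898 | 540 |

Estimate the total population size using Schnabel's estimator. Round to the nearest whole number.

Marked at large before each occasion: Mᵢ = Σⱼ<ᵢ (Cⱼ − Rⱼ) → M1=0, M2=377, M3=1082, M4=1637, M5=1701, M6=1856
Σ MᵢCᵢ = 0·377 + 377·803 + 1082·854 + 1637·133 + 1701·346 + 1856·898 = 0 + 302731 + 924028 + 217721 + 588546 + 1666688 = 3699714
Σ Rᵢ = 0 + 98 + 299 + 69 + 191 + 540 = 1197
N̂ = 3699714 / 1197 ≈ 3090.8 → 3091

N ≈ 3091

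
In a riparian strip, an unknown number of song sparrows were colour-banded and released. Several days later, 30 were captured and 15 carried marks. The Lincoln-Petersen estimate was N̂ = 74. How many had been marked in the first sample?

From N = M·C/R: M = N·R / C = 74·15 / 30 = 1110 / 30 = 37.

M = 37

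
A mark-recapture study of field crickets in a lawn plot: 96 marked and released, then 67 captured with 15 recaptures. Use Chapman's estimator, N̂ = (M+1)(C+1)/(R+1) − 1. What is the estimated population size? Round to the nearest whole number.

N̂ = (96+1)(67+1)/(15+1) − 1 = 97·68/16 − 1
= 6596/16 − 1 ≈ 412.2 − 1 ≈ 411.2 → 411

N ≈ 411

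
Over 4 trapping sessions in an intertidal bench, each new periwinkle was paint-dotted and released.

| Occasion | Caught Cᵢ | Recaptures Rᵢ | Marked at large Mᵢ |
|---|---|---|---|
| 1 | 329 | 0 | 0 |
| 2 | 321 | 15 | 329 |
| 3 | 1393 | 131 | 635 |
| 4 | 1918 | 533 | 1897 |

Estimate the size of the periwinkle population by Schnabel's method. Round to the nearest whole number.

N ≈ 6817

Σ MᵢCᵢ = 0·329 + 329·321 + 635·1393 + 1897·1918 = 0 + 105609 + 884555 + 3638446 = 4628610
Σ Rᵢ = 0 + 15 + 131 + 533 = 679
N̂ = 4628610 / 679 ≈ 6816.8 → 6817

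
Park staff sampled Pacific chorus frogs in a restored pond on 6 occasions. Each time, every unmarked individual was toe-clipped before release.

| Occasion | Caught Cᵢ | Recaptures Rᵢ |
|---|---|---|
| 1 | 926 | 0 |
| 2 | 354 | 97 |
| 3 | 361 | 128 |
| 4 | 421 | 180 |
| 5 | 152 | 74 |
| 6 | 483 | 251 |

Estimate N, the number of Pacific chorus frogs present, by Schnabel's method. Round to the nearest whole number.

Marked at large before each occasion: Mᵢ = Σⱼ<ᵢ (Cⱼ − Rⱼ) → M1=0, M2=926, M3=1183, M4=1416, M5=1657, M6=1735
Σ MᵢCᵢ = 0·926 + 926·354 + 1183·361 + 1416·421 + 1657·152 + 1735·483 = 0 + 327804 + 427063 + 596136 + 251864 + 838005 = 2440872
Σ Rᵢ = 0 + 97 + 128 + 180 + 74 + 251 = 730
N̂ = 2440872 / 730 ≈ 3343.7 → 3344

N ≈ 3344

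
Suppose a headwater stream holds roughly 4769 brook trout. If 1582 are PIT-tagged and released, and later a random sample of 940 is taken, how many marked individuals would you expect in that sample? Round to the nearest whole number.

The marked fraction of the population is 1582/4769, so in a sample of 940 expect C·(M/N) marked.
E[R] = 1582 × 940 / 4769 = 1487080 / 4769 ≈ 311.8 → 312

expected recaptures ≈ 312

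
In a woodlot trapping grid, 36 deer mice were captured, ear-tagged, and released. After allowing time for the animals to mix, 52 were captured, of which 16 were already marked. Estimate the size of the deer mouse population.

N = 117

N = (36 × 52) / 16 = 1872 / 16 = 117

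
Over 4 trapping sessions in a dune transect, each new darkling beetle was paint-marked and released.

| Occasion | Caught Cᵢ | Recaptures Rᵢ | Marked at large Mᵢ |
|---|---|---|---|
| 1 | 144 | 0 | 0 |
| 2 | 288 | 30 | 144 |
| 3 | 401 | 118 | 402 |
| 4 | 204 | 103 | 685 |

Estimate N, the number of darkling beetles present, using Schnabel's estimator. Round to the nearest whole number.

Σ MᵢCᵢ = 0·144 + 144·288 + 402·401 + 685·204 = 0 + 41472 + 161202 + 139740 = 342414
Σ Rᵢ = 0 + 30 + 118 + 103 = 251
N̂ = 342414 / 251 ≈ 1364.2 → 1364

N ≈ 1364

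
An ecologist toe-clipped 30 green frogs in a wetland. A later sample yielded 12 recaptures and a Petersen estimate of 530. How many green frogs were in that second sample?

C = 212

From N = M·C/R: C = N·R / M = 530·12 / 30 = 6360 / 30 = 212.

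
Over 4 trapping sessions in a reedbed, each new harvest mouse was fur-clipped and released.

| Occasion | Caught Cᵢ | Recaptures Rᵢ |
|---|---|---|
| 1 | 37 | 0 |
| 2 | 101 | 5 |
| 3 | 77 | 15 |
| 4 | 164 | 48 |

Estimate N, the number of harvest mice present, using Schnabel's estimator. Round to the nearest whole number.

N ≈ 676

Marked at large before each occasion: Mᵢ = Σⱼ<ᵢ (Cⱼ − Rⱼ) → M1=0, M2=37, M3=133, M4=195
Σ MᵢCᵢ = 0·37 + 37·101 + 133·77 + 195·164 = 0 + 3737 + 10241 + 31980 = 45958
Σ Rᵢ = 0 + 5 + 15 + 48 = 68
N̂ = 45958 / 68 ≈ 675.9 → 676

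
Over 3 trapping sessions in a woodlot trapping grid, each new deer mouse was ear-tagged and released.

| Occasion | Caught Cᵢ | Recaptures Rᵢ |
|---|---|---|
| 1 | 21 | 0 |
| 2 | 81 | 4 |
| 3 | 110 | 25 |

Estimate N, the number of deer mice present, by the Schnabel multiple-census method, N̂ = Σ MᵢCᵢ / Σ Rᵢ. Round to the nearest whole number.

Marked at large before each occasion: Mᵢ = Σⱼ<ᵢ (Cⱼ − Rⱼ) → M1=0, M2=21, M3=98
Σ MᵢCᵢ = 0·21 + 21·81 + 98·110 = 0 + 1701 + 10780 = 12481
Σ Rᵢ = 0 + 4 + 25 = 29
N̂ = 12481 / 29 ≈ 430.4 → 430

N ≈ 430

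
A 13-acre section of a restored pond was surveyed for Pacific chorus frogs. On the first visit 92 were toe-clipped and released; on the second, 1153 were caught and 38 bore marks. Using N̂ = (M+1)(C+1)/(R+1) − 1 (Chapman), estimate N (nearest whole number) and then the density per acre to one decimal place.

N̂ = 93·1154/39 − 1 = 107322/39 − 1 ≈ 2750.8 → 2751
Density = N̂ / area = 2751 / 13 ≈ 211.62 → 211.6 per acre

density ≈ 211.6 Pacific chorus frogs per acre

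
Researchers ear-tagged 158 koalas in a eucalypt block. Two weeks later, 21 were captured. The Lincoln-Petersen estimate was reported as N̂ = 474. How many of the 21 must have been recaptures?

From N = M·C/R: R = M·C / N = 158·21 / 474 = 3318 / 474 = 7.

R = 7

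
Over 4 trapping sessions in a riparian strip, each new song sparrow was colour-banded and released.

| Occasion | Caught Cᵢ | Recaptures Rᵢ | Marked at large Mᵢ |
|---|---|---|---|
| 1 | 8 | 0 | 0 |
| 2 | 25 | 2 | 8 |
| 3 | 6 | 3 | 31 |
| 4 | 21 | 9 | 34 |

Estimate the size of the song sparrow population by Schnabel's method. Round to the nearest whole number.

N ≈ 79

Σ MᵢCᵢ = 0·8 + 8·25 + 31·6 + 34·21 = 0 + 200 + 186 + 714 = 1100
Σ Rᵢ = 0 + 2 + 3 + 9 = 14
N̂ = 1100 / 14 ≈ 78.6 → 79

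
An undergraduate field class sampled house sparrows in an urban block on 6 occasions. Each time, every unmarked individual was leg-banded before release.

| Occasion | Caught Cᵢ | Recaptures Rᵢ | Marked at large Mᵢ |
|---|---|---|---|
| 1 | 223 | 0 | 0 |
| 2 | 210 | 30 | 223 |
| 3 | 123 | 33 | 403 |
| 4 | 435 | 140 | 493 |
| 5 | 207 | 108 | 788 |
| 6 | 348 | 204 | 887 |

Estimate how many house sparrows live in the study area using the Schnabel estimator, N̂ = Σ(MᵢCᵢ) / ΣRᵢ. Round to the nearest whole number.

N ≈ 1520

Σ MᵢCᵢ = 0·223 + 223·210 + 403·123 + 493·435 + 788·207 + 887·348 = 0 + 46830 + 49569 + 214455 + 163116 + 308676 = 782646
Σ Rᵢ = 0 + 30 + 33 + 140 + 108 + 204 = 515
N̂ = 782646 / 515 ≈ 1519.7 → 1520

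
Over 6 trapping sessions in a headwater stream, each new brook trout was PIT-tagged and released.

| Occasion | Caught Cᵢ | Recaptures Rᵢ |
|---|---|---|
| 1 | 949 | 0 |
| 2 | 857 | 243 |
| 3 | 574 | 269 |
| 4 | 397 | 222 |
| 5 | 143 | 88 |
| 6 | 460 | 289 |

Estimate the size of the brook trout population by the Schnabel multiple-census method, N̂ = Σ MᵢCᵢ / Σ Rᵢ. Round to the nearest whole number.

N ≈ 3339

Marked at large before each occasion: Mᵢ = Σⱼ<ᵢ (Cⱼ − Rⱼ) → M1=0, M2=949, M3=1563, M4=1868, M5=2043, M6=2098
Σ MᵢCᵢ = 0·949 + 949·857 + 1563·574 + 1868·397 + 2043·143 + 2098·460 = 0 + 813293 + 897162 + 741596 + 292149 + 965080 = 3709280
Σ Rᵢ = 0 + 243 + 269 + 222 + 88 + 289 = 1111
N̂ = 3709280 / 1111 ≈ 3338.7 → 3339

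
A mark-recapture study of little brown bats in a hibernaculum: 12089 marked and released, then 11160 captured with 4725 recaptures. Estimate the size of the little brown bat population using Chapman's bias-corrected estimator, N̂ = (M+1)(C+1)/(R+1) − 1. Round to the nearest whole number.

N̂ = (12089+1)(11160+1)/(4725+1) − 1 = 12090·11161/4726 − 1
= 134936490/4726 − 1 ≈ 28551.9 − 1 ≈ 28550.9 → 28551

N ≈ 28,551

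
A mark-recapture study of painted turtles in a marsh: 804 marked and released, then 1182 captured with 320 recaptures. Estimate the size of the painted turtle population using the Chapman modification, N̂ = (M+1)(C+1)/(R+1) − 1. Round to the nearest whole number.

N ≈ 2966

N̂ = (804+1)(1182+1)/(320+1) − 1 = 805·1183/321 − 1
= 952315/321 − 1 ≈ 2966.7 − 1 ≈ 2965.7 → 2966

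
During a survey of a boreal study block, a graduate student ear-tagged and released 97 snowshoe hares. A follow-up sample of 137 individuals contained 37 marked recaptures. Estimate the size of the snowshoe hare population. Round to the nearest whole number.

N ≈ 359

The marked fraction in the recapture sample should equal the marked fraction in the population: 37/137 = 97/N.
N = (97 × 137) / 37 = 13289 / 37 ≈ 359.2 → 359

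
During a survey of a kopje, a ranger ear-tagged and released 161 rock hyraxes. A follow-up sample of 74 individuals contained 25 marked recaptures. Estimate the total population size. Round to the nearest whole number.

N ≈ 477

N = (161 × 74) / 25 = 11914 / 25 ≈ 476.6 → 477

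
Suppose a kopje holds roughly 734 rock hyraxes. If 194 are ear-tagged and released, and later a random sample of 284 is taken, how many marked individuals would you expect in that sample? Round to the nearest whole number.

Expected recaptures E[R] = M·C / N.
E[R] = 194 × 284 / 734 = 55096 / 734 ≈ 75.1 → 75

expected recaptures ≈ 75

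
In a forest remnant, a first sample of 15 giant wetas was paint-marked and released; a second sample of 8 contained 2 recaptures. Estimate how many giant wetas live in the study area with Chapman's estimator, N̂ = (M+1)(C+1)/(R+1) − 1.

N = 47

N̂ = (15+1)(8+1)/(2+1) − 1 = 16·9/3 − 1
= 144/3 − 1 = 48 − 1 = 47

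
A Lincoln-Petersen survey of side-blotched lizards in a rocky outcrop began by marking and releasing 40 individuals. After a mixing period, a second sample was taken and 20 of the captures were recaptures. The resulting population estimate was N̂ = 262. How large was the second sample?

C = 131

From N = M·C/R: C = N·R / M = 262·20 / 40 = 5240 / 40 = 131.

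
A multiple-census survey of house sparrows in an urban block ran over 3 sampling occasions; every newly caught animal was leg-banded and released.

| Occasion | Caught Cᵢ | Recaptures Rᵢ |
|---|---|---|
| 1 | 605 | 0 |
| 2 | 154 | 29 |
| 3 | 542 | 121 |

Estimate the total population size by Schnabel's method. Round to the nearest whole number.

N ≈ 3259

Marked at large before each occasion: Mᵢ = Σⱼ<ᵢ (Cⱼ − Rⱼ) → M1=0, M2=605, M3=730
Σ MᵢCᵢ = 0·605 + 605·154 + 730·542 = 0 + 93170 + 395660 = 488830
Σ Rᵢ = 0 + 29 + 121 = 150
N̂ = 488830 / 150 ≈ 3258.9 → 3259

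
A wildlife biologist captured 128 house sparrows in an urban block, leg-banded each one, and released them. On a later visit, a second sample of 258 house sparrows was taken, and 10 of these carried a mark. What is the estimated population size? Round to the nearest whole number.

N ≈ 3302

Lincoln-Petersen assumes M/N = R/C, so N = M·C / R.
N = (128 × 258) / 10 = 33024 / 10 ≈ 3302.4 → 3302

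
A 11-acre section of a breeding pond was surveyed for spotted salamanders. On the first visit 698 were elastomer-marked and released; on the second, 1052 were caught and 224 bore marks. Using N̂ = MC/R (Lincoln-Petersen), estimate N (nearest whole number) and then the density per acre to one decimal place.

N̂ = 698·1052/224 = 734296/224 ≈ 3278.1 → 3278
Density = N̂ / area = 3278 / 11 = 298.0 per acre

density ≈ 298.0 spotted salamanders per acre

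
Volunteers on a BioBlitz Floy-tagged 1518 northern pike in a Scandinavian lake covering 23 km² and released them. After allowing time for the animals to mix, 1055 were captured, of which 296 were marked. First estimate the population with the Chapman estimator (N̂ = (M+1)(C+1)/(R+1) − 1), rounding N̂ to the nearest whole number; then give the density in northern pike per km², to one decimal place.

density ≈ 234.8 northern pike per km²

N̂ = 1519·1056/297 − 1 = 1604064/297 − 1 ≈ 5399.9 → 5400
Density = N̂ / area = 5400 / 23 ≈ 234.78 → 234.8 per km²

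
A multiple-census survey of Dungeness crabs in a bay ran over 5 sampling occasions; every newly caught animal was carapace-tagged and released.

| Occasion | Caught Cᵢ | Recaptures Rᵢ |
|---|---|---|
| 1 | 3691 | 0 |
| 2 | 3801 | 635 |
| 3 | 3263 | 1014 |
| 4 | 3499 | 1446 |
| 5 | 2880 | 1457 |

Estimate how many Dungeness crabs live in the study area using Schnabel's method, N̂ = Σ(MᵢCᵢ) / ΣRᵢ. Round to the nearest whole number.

N ≈ 22,057

Marked at large before each occasion: Mᵢ = Σⱼ<ᵢ (Cⱼ − Rⱼ) → M1=0, M2=3691, M3=6857, M4=9106, M5=11159
Σ MᵢCᵢ = 0·3691 + 3691·3801 + 6857·3263 + 9106·3499 + 11159·2880 = 0 + 14029491 + 22374391 + 31861894 + 32137920 = 100403696
Σ Rᵢ = 0 + 635 + 1014 + 1446 + 1457 = 4552
N̂ = 100403696 / 4552 ≈ 22057.1 → 22057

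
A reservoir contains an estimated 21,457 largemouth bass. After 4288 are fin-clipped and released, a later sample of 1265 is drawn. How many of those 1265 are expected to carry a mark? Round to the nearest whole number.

Expected recaptures E[R] = M·C / N.
E[R] = 4288 × 1265 / 21457 = 5424320 / 21457 ≈ 252.8 → 253

expected recaptures ≈ 253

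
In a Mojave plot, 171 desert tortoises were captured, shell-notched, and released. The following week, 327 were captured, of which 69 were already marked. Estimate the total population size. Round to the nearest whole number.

N ≈ 810

N = (171 × 327) / 69 = 55917 / 69 ≈ 810.4 → 810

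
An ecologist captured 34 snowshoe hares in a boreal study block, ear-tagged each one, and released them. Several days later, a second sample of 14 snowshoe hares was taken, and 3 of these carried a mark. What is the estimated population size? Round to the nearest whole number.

N ≈ 159

N = (34 × 14) / 3 = 476 / 3 ≈ 158.7 → 159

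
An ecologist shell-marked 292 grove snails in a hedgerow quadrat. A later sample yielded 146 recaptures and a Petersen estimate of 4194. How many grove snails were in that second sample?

C = 2097

From N = M·C/R: C = N·R / M = 4194·146 / 292 = 612324 / 292 = 2097.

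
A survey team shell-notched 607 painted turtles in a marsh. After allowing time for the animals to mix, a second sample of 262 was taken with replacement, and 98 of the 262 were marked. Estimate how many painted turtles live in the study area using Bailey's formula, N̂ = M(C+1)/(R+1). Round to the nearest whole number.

N ≈ 1613

N̂ = 607·(262+1)/(98+1) = 607·263/99 = 159641/99 ≈ 1612.5 → 1613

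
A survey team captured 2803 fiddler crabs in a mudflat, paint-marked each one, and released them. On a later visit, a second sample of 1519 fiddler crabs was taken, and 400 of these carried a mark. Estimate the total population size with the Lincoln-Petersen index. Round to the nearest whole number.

N = (2803 × 1519) / 400 = 4257757 / 400 ≈ 10644.4 → 10644

N ≈ 10,644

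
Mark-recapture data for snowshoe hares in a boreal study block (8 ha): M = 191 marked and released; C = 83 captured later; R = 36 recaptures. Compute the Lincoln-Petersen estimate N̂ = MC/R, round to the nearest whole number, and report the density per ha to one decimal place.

N̂ = 191·83/36 = 15853/36 ≈ 440.4 → 440
Density = N̂ / area = 440 / 8 = 55.0 per ha

density ≈ 55.0 snowshoe hares per ha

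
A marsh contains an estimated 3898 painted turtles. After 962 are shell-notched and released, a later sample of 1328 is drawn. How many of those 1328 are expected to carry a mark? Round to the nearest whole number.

Expected recaptures E[R] = M·C / N.
E[R] = 962 × 1328 / 3898 = 1277536 / 3898 ≈ 327.7 → 328

expected recaptures ≈ 328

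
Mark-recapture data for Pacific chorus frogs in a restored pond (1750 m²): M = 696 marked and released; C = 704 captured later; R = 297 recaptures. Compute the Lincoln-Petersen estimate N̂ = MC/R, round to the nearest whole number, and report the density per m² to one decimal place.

N̂ = 696·704/297 = 489984/297 ≈ 1649.8 → 1650
Density = N̂ / area = 1650 / 1750 ≈ 0.94 → 0.9 per m²

density ≈ 0.9 Pacific chorus frogs per m²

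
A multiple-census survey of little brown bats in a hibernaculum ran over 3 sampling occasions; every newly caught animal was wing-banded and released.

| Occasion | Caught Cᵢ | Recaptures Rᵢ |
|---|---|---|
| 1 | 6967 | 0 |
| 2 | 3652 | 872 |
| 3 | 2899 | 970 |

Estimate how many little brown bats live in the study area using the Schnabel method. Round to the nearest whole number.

Marked at large before each occasion: Mᵢ = Σⱼ<ᵢ (Cⱼ − Rⱼ) → M1=0, M2=6967, M3=9747
Σ MᵢCᵢ = 0·6967 + 6967·3652 + 9747·2899 = 0 + 25443484 + 28256553 = 53700037
Σ Rᵢ = 0 + 872 + 970 = 1842
N̂ = 53700037 / 1842 ≈ 29153.1 → 29153

N ≈ 29,153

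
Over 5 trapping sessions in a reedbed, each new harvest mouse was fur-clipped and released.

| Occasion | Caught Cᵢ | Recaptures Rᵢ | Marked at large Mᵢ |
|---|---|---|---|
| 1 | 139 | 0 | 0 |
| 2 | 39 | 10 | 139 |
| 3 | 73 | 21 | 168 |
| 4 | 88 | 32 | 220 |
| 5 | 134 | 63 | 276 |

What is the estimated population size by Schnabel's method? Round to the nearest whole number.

Σ MᵢCᵢ = 0·139 + 139·39 + 168·73 + 220·88 + 276·134 = 0 + 5421 + 12264 + 19360 + 36984 = 74029
Σ Rᵢ = 0 + 10 + 21 + 32 + 63 = 126
N̂ = 74029 / 126 ≈ 587.5 → 588

N ≈ 588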